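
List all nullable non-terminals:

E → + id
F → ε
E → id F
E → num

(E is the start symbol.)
{ 'F' }

A non-terminal is nullable if it can derive ε (the empty string): either it has an ε-production, or it has a production whose right-hand side consists entirely of nullable non-terminals.

ε-productions: F → ε
So F is immediately nullable.
No further non-terminal can be added: every production for the remaining non-terminals contains a terminal or a non-nullable non-terminal.
Nullable = { 'F' }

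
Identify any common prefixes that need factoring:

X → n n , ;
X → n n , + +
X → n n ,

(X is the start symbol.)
Left-factoring is needed when two productions for the same non-terminal
share a common prefix on the right-hand side.

Productions for X:
  X → n n , ;
  X → n n , + +
  X → n n ,

Found common prefix 'n n ,' in productions for X

Answer: Yes, X has productions with common prefix 'n n ,'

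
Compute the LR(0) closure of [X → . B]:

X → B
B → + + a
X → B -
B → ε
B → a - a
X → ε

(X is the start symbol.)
{ [B → . + + a], [B → . a - a], [B → .], [X → . B] }

To compute CLOSURE, for each item [A → α.Bβ] where B is a non-terminal, add [B → .γ] for all productions B → γ; repeat for the newly added items until nothing changes.

Start with: [X → . B]
  [X → . B] has the dot before B: add [B → . + + a], [B → .], [B → . a - a]
No further items can be added.

CLOSURE = { [B → . + + a], [B → . a - a], [B → .], [X → . B] }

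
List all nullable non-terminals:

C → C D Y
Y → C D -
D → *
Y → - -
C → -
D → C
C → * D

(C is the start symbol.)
None

A non-terminal is nullable if it can derive ε (the empty string): either it has an ε-production, or it has a production whose right-hand side consists entirely of nullable non-terminals.

There are no ε-productions, so no non-terminal can derive ε.
No non-terminals are nullable.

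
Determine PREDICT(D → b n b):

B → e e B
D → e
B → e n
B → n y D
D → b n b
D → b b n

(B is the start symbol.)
PREDICT(D → b n b) = (FIRST(RHS) \ {ε}) ∪ (FOLLOW(D) if ε ∈ FIRST(RHS), i.e. RHS ⇒* ε)
FIRST(b n b) = { 'b' }
ε ∉ FIRST(b n b), so FOLLOW(D) is not added.
PREDICT(D → b n b) = { 'b' }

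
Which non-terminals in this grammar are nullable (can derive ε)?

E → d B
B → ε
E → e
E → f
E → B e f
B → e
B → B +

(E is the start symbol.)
{ 'B' }

ε-productions: B → ε
So B is immediately nullable.
No further non-terminal can be added: every production for the remaining non-terminals contains a terminal or a non-nullable non-terminal.
Nullable = { 'B' }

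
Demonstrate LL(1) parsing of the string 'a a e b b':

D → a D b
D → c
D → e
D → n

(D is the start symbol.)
LL(1) parsing maintains a stack (initially the start symbol over $) and the input. At each step: if the stack top is a terminal, match it against the current input token; if it is a non-terminal N, replace it with the RHS of M[N, lookahead] (the unique production whose predict set contains the lookahead).

Stack is shown with the top on the left.

Stack      Input        Action
------------------------------
D $        a a e b b $  output D → a D b
a D b $    a a e b b $  match 'a'
D b $      a e b b $    output D → a D b
a D b b $  a e b b $    match 'a'
D b b $    e b b $      output D → e
e b b $    e b b $      match 'e'
b b $      b b $        match 'b'
b $        b $          match 'b'
$          $            accept

The string is accepted.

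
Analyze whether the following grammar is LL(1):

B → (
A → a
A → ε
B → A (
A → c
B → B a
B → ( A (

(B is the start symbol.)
No. Predict set conflict for B: { '(' }

A grammar is LL(1) if for each non-terminal N with multiple productions, the predict sets of those productions are pairwise disjoint, where PREDICT(N → α) = (FIRST(α) \ {ε}) ∪ (FOLLOW(N) if α ⇒* ε).

Relevant sets:
  FIRST(A) = { 'a', 'c', ε }
  FIRST(B) = { '(', 'a', 'c' }
  FOLLOW(A) = { '(' }

For B:
  PREDICT(B → '(') = { '(' }
  PREDICT(B → A '(') = { '(', 'a', 'c' }
  PREDICT(B → B a) = { '(', 'a', 'c' }
  PREDICT(B → '(' A '(') = { '(' }
For A:
  PREDICT(A → a) = { 'a' }
  PREDICT(A → ε) = { '(' }
  PREDICT(A → c) = { 'c' }

Conflict found: Predict set conflict for B: { '(' }
The grammar is NOT LL(1).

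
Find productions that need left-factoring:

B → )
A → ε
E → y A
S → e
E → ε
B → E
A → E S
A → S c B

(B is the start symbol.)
Left-factoring is needed when two productions for the same non-terminal
share a common prefix on the right-hand side.

Productions for B:
  B → )
  B → E
Productions for A:
  A → ε
  A → E S
  A → S c B
Productions for E:
  E → y A
  E → ε

No common prefixes found.

Answer: No, left-factoring is not needed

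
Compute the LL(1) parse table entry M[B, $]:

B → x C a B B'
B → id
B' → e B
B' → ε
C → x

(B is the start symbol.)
Empty (error entry)

To find M[B, $], we find productions for B where $ is in the predict set (PREDICT(N → α) = (FIRST(α) \ {ε}) ∪ (FOLLOW(N) if α ⇒* ε)).

B → x C a B B': PREDICT = { 'x' }
B → id: PREDICT = { 'id' }

M[B, $] is empty (no production applies)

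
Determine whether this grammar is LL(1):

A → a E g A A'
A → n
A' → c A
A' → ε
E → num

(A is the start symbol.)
No. Predict set conflict for A': { 'c' }

A grammar is LL(1) if for each non-terminal N with multiple productions, the predict sets of those productions are pairwise disjoint, where PREDICT(N → α) = (FIRST(α) \ {ε}) ∪ (FOLLOW(N) if α ⇒* ε).

Relevant sets:
  FOLLOW(A') = { $, 'c' }

For A:
  PREDICT(A → a E g A A') = { 'a' }
  PREDICT(A → n) = { 'n' }
For A':
  PREDICT(A' → c A) = { 'c' }
  PREDICT(A' → ε) = { $, 'c' }
E has a single production, so nothing to check there.

Conflict found: Predict set conflict for A': { 'c' }
The grammar is NOT LL(1).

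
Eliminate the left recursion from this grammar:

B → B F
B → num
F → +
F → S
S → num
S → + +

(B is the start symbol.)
B → num B'
B' → F B'
B' → ε
F → +
F → S
S → num
S → + +

B is directly left-recursive. The standard transformation for
  A → A α₁ | ... | A α_m | β₁ | ... | β_n
is
  A  → β₁ A' | ... | β_n A'
  A' → α₁ A' | ... | α_m A' | ε

B → num becomes B → num B'
B → B F becomes B' → F B'
Add B' → ε

Productions for other non-terminals are unchanged:
  F → +
  F → S
  S → num
  S → + +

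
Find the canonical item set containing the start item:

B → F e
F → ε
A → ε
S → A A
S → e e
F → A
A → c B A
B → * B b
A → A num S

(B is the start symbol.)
{ [A → . A num S], [A → . c B A], [A → .], [B → . * B b], [B → . F e], [B' → . B], [F → . A], [F → .] }

First, augment the grammar with B' → B
I₀ = CLOSURE({ [B' → . B] }):
  [B' → . B] has the dot before B: add [B → . F e], [B → . * B b]
  [B → . F e] has the dot before F: add [F → .], [F → . A]
  [F → . A] has the dot before A: add [A → .], [A → . c B A], [A → . A num S]
No further items can be added.

I₀ = { [A → . A num S], [A → . c B A], [A → .], [B → . * B b], [B → . F e], [B' → . B], [F → . A], [F → .] }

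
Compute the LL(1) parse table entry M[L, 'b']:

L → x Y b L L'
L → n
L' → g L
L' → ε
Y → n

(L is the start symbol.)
To find M[L, 'b'], we find productions for L where 'b' is in the predict set (PREDICT(N → α) = (FIRST(α) \ {ε}) ∪ (FOLLOW(N) if α ⇒* ε)).

L → x Y b L L': PREDICT = { 'x' }
L → n: PREDICT = { 'n' }

M[L, 'b'] is empty (no production applies)

Answer: Empty (error entry)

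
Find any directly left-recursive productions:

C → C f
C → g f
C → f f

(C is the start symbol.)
Yes, C is left-recursive

Direct left recursion occurs when N → N α for some non-terminal N (the right-hand side begins with the left-hand side itself).

C → C f: LEFT RECURSIVE (starts with C)
C → g f: starts with g
C → f f: starts with f

The grammar has direct left recursion on: C.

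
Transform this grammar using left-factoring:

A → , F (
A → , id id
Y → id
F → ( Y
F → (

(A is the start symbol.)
Left-factoring transforms A → αβ₁ | αβ₂ into A → αA' and A' → β₁ | β₂
(α is the longest common prefix among the alternatives). Repeat until
no nonterminal has two alternatives with a common prefix.

Round 1: A has alternatives sharing prefix ','. Introduce A': A → , A'
  Add: A' → F (
  Add: A' → id id

Round 2: F has alternatives sharing prefix '('. Introduce F': F → ( F'
  Add: F' → Y
  Add: F' → ε

No remaining common prefixes — done.

Resulting grammar:
A → , A'
A' → F (
A' → id id
Y → id
F → ( F'
F' → Y
F' → ε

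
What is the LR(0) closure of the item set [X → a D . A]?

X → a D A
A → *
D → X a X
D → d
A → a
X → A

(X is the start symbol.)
{ [A → . *], [A → . a], [X → a D . A] }

Start with: [X → a D . A]
  [X → a D . A] has the dot before A: add [A → . *], [A → . a]
No further items can be added.

CLOSURE = { [A → . *], [A → . a], [X → a D . A] }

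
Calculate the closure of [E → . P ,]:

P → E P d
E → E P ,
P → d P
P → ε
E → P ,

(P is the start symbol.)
{ [E → . E P ,], [E → . P ,], [P → . E P d], [P → . d P], [P → .] }

To compute CLOSURE, for each item [A → α.Bβ] where B is a non-terminal, add [B → .γ] for all productions B → γ; repeat for the newly added items until nothing changes.

Start with: [E → . P ,]
  [E → . P ,] has the dot before P: add [P → . E P d], [P → . d P], [P → .]
  [P → . E P d] has the dot before E: add [E → . E P ,]
No further items can be added.

CLOSURE = { [E → . E P ,], [E → . P ,], [P → . E P d], [P → . d P], [P → .] }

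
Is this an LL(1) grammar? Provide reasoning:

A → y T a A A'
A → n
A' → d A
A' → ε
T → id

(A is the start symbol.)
A grammar is LL(1) if for each non-terminal N with multiple productions, the predict sets of those productions are pairwise disjoint, where PREDICT(N → α) = (FIRST(α) \ {ε}) ∪ (FOLLOW(N) if α ⇒* ε).

Relevant sets:
  FOLLOW(A') = { $, 'd' }

For A:
  PREDICT(A → y T a A A') = { 'y' }
  PREDICT(A → n) = { 'n' }
For A':
  PREDICT(A' → d A) = { 'd' }
  PREDICT(A' → ε) = { $, 'd' }
T has a single production, so nothing to check there.

Conflict found: Predict set conflict for A': { 'd' }
The grammar is NOT LL(1).

Answer: No. Predict set conflict for A': { 'd' }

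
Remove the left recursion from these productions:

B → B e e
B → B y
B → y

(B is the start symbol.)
B → y B'
B' → e e B'
B' → y B'
B' → ε

B is directly left-recursive. The standard transformation for
  A → A α₁ | ... | A α_m | β₁ | ... | β_n
is
  A  → β₁ A' | ... | β_n A'
  A' → α₁ A' | ... | α_m A' | ε

B → y becomes B → y B'
B → B e e becomes B' → e e B'
B → B y becomes B' → y B'
Add B' → ε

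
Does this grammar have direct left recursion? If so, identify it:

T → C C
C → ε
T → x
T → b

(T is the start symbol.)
No direct left recursion

Direct left recursion occurs when N → N α for some non-terminal N (the right-hand side begins with the left-hand side itself).

T → C C: starts with C
C → ε: starts with ε
T → x: starts with x
T → b: starts with b

No direct left recursion found.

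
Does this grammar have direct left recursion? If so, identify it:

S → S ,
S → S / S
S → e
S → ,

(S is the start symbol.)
Yes, S is left-recursive

Direct left recursion occurs when N → N α for some non-terminal N (the right-hand side begins with the left-hand side itself).

S → S ,: LEFT RECURSIVE (starts with S)
S → S / S: LEFT RECURSIVE (starts with S)
S → e: starts with e
S → ,: starts with ','

The grammar has direct left recursion on: S.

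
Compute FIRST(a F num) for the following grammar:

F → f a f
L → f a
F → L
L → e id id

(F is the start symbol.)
{ 'a' }

To compute FIRST(a F num), process the symbols left to right:
Symbol a is a terminal. Add 'a' and stop.
FIRST(a F num) = { 'a' }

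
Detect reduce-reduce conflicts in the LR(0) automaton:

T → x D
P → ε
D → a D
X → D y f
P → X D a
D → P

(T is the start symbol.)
No reduce-reduce conflicts

A reduce-reduce conflict occurs when an LR(0) state has two complete items [A → α .] and [B → β .] — both call for a reduction, and with no lookahead the parser cannot choose between them.

Augment with T' → T and build the canonical LR(0) collection (I0 = CLOSURE({[T' → . T]}), then GOTO on every symbol after a dot until no new states appear). It has 12 states:
  I0: { [T → . x D], [T' → . T] }  — shift
  I1: { [T' → T .] }  — accept
  I2: { [D → . P], [D → . a D], [P → . X D a], [P → .], [T → x . D], [X → . D y f] }  — shift, reduce
  I3: { [T → x D .], [X → D . y f] }  — shift, reduce
  I4: { [D → P .] }  — reduce
  I5: { [D → . P], [D → . a D], [P → . X D a], [P → .], [P → X . D a], [X → . D y f] }  — shift, reduce
  I6: { [D → . P], [D → . a D], [D → a . D], [P → . X D a], [P → .], [X → . D y f] }  — shift, reduce
  I7: { [D → a D .], [X → D . y f] }  — shift, reduce
  I8: { [X → D y . f] }  — shift
  I9: { [X → D y f .] }  — reduce
  I10: { [P → X D . a], [X → D . y f] }  — shift
  I11: { [P → X D a .] }  — reduce

No state contains more than one complete item.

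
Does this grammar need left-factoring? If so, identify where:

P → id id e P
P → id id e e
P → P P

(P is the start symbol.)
Yes, P has productions with common prefix 'id id e'

Left-factoring is needed when two productions for the same non-terminal
share a common prefix on the right-hand side.

Productions for P:
  P → id id e P
  P → id id e e
  P → P P

Found common prefix 'id id e' in productions for P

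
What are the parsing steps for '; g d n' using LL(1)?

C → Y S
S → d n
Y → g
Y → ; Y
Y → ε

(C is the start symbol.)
Stack is shown with the top on the left.

Stack    Input      Action
--------------------------
C $      ; g d n $  output C → Y S
Y S $    ; g d n $  output Y → ; Y
; Y S $  ; g d n $  match ';'
Y S $    g d n $    output Y → g
g S $    g d n $    match 'g'
S $      d n $      output S → d n
d n $    d n $      match 'd'
n $      n $        match 'n'
$        $          accept

The string is accepted.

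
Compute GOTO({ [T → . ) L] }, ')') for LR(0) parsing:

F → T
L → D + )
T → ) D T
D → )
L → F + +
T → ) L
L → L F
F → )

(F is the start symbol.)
{ [D → . )], [F → . )], [F → . T], [L → . D + )], [L → . F + +], [L → . L F], [T → ) . L], [T → . ) D T], [T → . ) L] }

GOTO(I, ')') = CLOSURE({ [A → αX.β] : [A → α.Xβ] ∈ I, X = ')' })

Items with dot before ')', with the dot advanced:
  [T → . ) L] → [T → ) . L]
Closure of the advanced items:
  [T → ) . L] has the dot before L: add [L → . D + )], [L → . F + +], [L → . L F]
  [L → . D + )] has the dot before D: add [D → . )]
  [L → . F + +] has the dot before F: add [F → . T], [F → . )]
  [F → . T] has the dot before T: add [T → . ) D T], [T → . ) L]

GOTO = { [D → . )], [F → . )], [F → . T], [L → . D + )], [L → . F + +], [L → . L F], [T → ) . L], [T → . ) D T], [T → . ) L] }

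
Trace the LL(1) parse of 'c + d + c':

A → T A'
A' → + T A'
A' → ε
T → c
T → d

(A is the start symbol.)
LL(1) parsing maintains a stack (initially the start symbol over $) and the input. At each step: if the stack top is a terminal, match it against the current input token; if it is a non-terminal N, replace it with the RHS of M[N, lookahead] (the unique production whose predict set contains the lookahead).

Stack is shown with the top on the left.

Stack     Input        Action
-----------------------------
A $       c + d + c $  output A → T A'
T A' $    c + d + c $  output T → c
c A' $    c + d + c $  match 'c'
A' $      + d + c $    output A' → + T A'
+ T A' $  + d + c $    match '+'
T A' $    d + c $      output T → d
d A' $    d + c $      match 'd'
A' $      + c $        output A' → + T A'
+ T A' $  + c $        match '+'
T A' $    c $          output T → c
c A' $    c $          match 'c'
A' $      $            output A' → ε
$         $            accept

The string is accepted.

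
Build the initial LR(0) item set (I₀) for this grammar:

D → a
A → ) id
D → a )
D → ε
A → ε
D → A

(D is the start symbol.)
First, augment the grammar with D' → D
I₀ = CLOSURE({ [D' → . D] }):
  [D' → . D] has the dot before D: add [D → . a], [D → . a )], [D → .], [D → . A]
  [D → . A] has the dot before A: add [A → . ) id], [A → .]
No further items can be added.

I₀ = { [A → . ) id], [A → .], [D → . A], [D → . a )], [D → . a], [D → .], [D' → . D] }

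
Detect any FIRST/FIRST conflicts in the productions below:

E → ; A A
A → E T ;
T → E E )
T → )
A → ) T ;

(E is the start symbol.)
FIRST sets of the non-terminals at (or reachable through a nullable prefix from) the front of some alternative:
  FIRST(E) = { ';' }

Productions for A:
  A → E T ;: FIRST = { ';' }
  A → ) T ;: FIRST = { ')' }
Productions for T:
  T → E E ): FIRST = { ';' }
  T → ): FIRST = { ')' }
E has only one production, so no FIRST/FIRST conflict is possible there.

All alternatives of each non-terminal have pairwise disjoint FIRST sets.

Answer: No FIRST/FIRST conflicts.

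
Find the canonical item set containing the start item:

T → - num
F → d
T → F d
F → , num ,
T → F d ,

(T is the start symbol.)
{ [F → . , num ,], [F → . d], [T → . - num], [T → . F d ,], [T → . F d], [T' → . T] }

First, augment the grammar with T' → T
I₀ = CLOSURE({ [T' → . T] }):
  [T' → . T] has the dot before T: add [T → . - num], [T → . F d], [T → . F d ,]
  [T → . F d] has the dot before F: add [F → . d], [F → . , num ,]
No further items can be added.

I₀ = { [F → . , num ,], [F → . d], [T → . - num], [T → . F d ,], [T → . F d], [T' → . T] }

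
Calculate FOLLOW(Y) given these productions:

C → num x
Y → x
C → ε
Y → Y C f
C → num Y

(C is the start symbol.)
{ $, 'f', 'num' }

To compute FOLLOW(Y), find every occurrence of Y on a right-hand side N → α Y β: add FIRST(β) \ {ε}, and if β is empty or nullable also add FOLLOW(N). Iterate to a fixed point.

In Y → Y C f: Y is followed by C f, add FIRST(C f) \ {ε} = { 'f', 'num' }
In C → num Y: Y is at the end, add FOLLOW(C)

The FOLLOW sets referred to above (computed the same way, to a fixed point):
  FOLLOW(C) = { $, 'f' }

Taking the union: FOLLOW(Y) = { $, 'f', 'num' }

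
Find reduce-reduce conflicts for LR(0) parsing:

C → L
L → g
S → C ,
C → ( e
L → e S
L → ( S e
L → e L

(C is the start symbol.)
Yes — I7: [C → L .] vs [L → e L .]

A reduce-reduce conflict occurs when an LR(0) state has two complete items [A → α .] and [B → β .] — both call for a reduction, and with no lookahead the parser cannot choose between them.

Augment with C' → C and build the canonical LR(0) collection (I0 = CLOSURE({[C' → . C]}), then GOTO on every symbol after a dot until no new states appear). It has 13 states:
  I0: { [C → . ( e], [C → . L], [C' → . C], [L → . ( S e], [L → . e L], [L → . e S], [L → . g] }  — shift
  I1: { [C → ( . e], [C → . ( e], [C → . L], [L → ( . S e], [L → . ( S e], [L → . e L], [L → . e S], [L → . g], [S → . C ,] }  — shift
  I2: { [C' → C .] }  — accept
  I3: { [C → L .] }  — reduce
  I4: { [C → . ( e], [C → . L], [L → . ( S e], [L → . e L], [L → . e S], [L → . g], [L → e . L], [L → e . S], [S → . C ,] }  — shift
  I5: { [L → g .] }  — reduce
  I6: { [S → C . ,] }  — shift
  I7: { [C → L .], [L → e L .] }  — 2 reduces
  I8: { [L → e S .] }  — reduce
  I9: { [S → C , .] }  — reduce
  I10: { [L → ( S . e] }  — shift
  I11: { [C → ( e .], [C → . ( e], [C → . L], [L → . ( S e], [L → . e L], [L → . e S], [L → . g], [L → e . L], [L → e . S], [S → . C ,] }  — shift, reduce
  I12: { [L → ( S e .] }  — reduce

I7 contains complete items [C → L .], [L → e L .] — reduce-reduce conflict.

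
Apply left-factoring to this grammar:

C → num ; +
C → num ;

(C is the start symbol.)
C → num ; C'
C' → +
C' → ε

Left-factoring transforms A → αβ₁ | αβ₂ into A → αA' and A' → β₁ | β₂
(α is the longest common prefix among the alternatives). Repeat until
no nonterminal has two alternatives with a common prefix.

Round 1: C has alternatives sharing prefix 'num ;'. Introduce C': C → num ; C'
  Add: C' → +
  Add: C' → ε

No remaining common prefixes — done.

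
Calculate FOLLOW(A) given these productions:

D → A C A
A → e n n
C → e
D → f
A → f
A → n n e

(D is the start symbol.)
{ $, 'e' }

To compute FOLLOW(A), find every occurrence of A on a right-hand side N → α A β: add FIRST(β) \ {ε}, and if β is empty or nullable also add FOLLOW(N). Iterate to a fixed point.

In D → A C A: A is followed by C A, add FIRST(C A) \ {ε} = { 'e' }
In D → A C A: A is at the end, add FOLLOW(D)

The FOLLOW sets referred to above (computed the same way, to a fixed point):
  FOLLOW(D) = { $ }

Taking the union: FOLLOW(A) = { $, 'e' }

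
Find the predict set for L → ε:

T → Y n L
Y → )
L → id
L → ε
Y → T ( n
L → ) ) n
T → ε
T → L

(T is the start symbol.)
{ $, '(' }

PREDICT(L → ε) = (FIRST(RHS) \ {ε}) ∪ (FOLLOW(L) if ε ∈ FIRST(RHS), i.e. RHS ⇒* ε)
The right-hand side is ε (FIRST(ε) = { ε }), so the predict set is FOLLOW(L) = { $, '(' }
PREDICT(L → ε) = { $, '(' }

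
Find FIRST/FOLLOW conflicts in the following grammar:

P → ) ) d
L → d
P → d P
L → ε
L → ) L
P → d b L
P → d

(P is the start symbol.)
No FIRST/FOLLOW conflicts.

Nullable non-terminals: L.

L: nullable alternative(s) L → ε; FOLLOW(L) = { $ }
  L → d: FIRST \ {ε} = { 'd' } — disjoint from FOLLOW(L)
  L → ε: FIRST \ {ε} = { } — this is the only nullable alternative, skip
  L → ) L: FIRST \ {ε} = { ')' } — disjoint from FOLLOW(L)

P has no nullable alternative, so no FIRST/FOLLOW check is needed there.

No FIRST/FOLLOW conflicts found.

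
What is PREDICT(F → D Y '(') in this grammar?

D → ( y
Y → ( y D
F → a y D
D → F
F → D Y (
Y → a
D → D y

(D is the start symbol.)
PREDICT(F → D Y '(') = (FIRST(RHS) \ {ε}) ∪ (FOLLOW(F) if ε ∈ FIRST(RHS), i.e. RHS ⇒* ε)
FIRST(D) = { '(', 'a' }
FIRST(D Y '(') = { '(', 'a' }
ε ∉ FIRST(D Y '('), so FOLLOW(F) is not added.
PREDICT(F → D Y '(') = { '(', 'a' }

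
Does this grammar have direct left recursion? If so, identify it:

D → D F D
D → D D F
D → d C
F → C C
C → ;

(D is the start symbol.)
Direct left recursion occurs when N → N α for some non-terminal N (the right-hand side begins with the left-hand side itself).

D → D F D: LEFT RECURSIVE (starts with D)
D → D D F: LEFT RECURSIVE (starts with D)
D → d C: starts with d
F → C C: starts with C
C → ;: starts with ';'

The grammar has direct left recursion on: D.

Answer: Yes, D is left-recursive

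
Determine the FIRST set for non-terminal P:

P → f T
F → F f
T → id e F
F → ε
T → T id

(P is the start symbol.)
{ 'f' }

From P → f T:
  - f is a terminal: add 'f' and stop

Collecting: FIRST(P) = { 'f' }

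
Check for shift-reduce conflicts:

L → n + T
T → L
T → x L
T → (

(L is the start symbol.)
No shift-reduce conflicts

A shift-reduce conflict occurs when an LR(0) state has both:
  - a complete (reduce) item [A → α .] (dot at the end), and
  - a shift item [B → β . c γ] (dot before a terminal).

Augment with L' → L and build the canonical LR(0) collection (I0 = CLOSURE({[L' → . L]}), then GOTO on every symbol after a dot until no new states appear). It has 9 states:
  I0: { [L → . n + T], [L' → . L] }  — shift
  I1: { [L' → L .] }  — accept
  I2: { [L → n . + T] }  — shift
  I3: { [L → . n + T], [L → n + . T], [T → . (], [T → . L], [T → . x L] }  — shift
  I4: { [T → ( .] }  — reduce
  I5: { [T → L .] }  — reduce
  I6: { [L → n + T .] }  — reduce
  I7: { [L → . n + T], [T → x . L] }  — shift
  I8: { [T → x L .] }  — reduce

No state contains both a complete item and a shift item.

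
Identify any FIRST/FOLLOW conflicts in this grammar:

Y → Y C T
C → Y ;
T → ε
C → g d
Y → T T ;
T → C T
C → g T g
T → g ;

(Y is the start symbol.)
Yes. T → C T with FOLLOW(T) on { ';', 'g' }; T → g ';' with FOLLOW(T) on { 'g' }

A FIRST/FOLLOW conflict occurs when a non-terminal N has a nullable alternative N → β (β ⇒* ε) and another alternative N → α with FIRST(α) ∩ FOLLOW(N) ≠ ∅: on such a lookahead the parser cannot decide between expanding α and letting N vanish via β.

Nullable non-terminals: T.
FIRST sets used below: FIRST(C) = { ';', 'g' }

T: nullable alternative(s) T → ε; FOLLOW(T) = { $, ';', 'g' }
  T → ε: FIRST \ {ε} = { } — this is the only nullable alternative, skip
  T → C T: FIRST \ {ε} = { ';', 'g' } — overlaps FOLLOW(T) on { ';', 'g' }: CONFLICT
  T → g ;: FIRST \ {ε} = { 'g' } — overlaps FOLLOW(T) on { 'g' }: CONFLICT

C, Y have no nullable alternative, so no FIRST/FOLLOW check is needed there.

So the grammar has 2 FIRST/FOLLOW conflicts (marked CONFLICT above).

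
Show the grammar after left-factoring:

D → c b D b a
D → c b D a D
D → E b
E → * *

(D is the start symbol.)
D → c b D D'
D' → b a
D' → a D
D → E b
E → * *

Left-factoring transforms A → αβ₁ | αβ₂ into A → αA' and A' → β₁ | β₂
(α is the longest common prefix among the alternatives). Repeat until
no nonterminal has two alternatives with a common prefix.

Round 1: D has alternatives sharing prefix 'c b D'. Introduce D': D → c b D D'
  Add: D' → b a
  Add: D' → a D

No remaining common prefixes — done.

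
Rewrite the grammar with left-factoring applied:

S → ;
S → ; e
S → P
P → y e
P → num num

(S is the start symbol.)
S → ; S'
S' → ε
S' → e
S → P
P → y e
P → num num

Left-factoring transforms A → αβ₁ | αβ₂ into A → αA' and A' → β₁ | β₂
(α is the longest common prefix among the alternatives). Repeat until
no nonterminal has two alternatives with a common prefix.

Round 1: S has alternatives sharing prefix ';'. Introduce S': S → ; S'
  Add: S' → ε
  Add: S' → e

No remaining common prefixes — done.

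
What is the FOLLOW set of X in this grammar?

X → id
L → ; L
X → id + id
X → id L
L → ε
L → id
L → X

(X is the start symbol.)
To compute FOLLOW(X), find every occurrence of X on a right-hand side N → α X β: add FIRST(β) \ {ε}, and if β is empty or nullable also add FOLLOW(N). Iterate to a fixed point.

X is the start symbol, so $ ∈ FOLLOW(X).
In L → X: X is at the end, add FOLLOW(L)

The FOLLOW sets referred to above (computed the same way, to a fixed point):
  FOLLOW(L) = { $ }

Taking the union: FOLLOW(X) = { $ }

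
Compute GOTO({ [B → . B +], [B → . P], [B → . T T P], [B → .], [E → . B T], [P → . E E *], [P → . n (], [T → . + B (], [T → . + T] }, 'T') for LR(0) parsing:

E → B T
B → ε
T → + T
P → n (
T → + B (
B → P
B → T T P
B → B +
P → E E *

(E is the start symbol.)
{ [B → T . T P], [T → . + B (], [T → . + T] }

GOTO(I, 'T') = CLOSURE({ [A → αX.β] : [A → α.Xβ] ∈ I, X = 'T' })

Items with dot before 'T', with the dot advanced:
  [B → . T T P] → [B → T . T P]
Closure of the advanced items:
  [B → T . T P] has the dot before T: add [T → . + T], [T → . + B (]

GOTO = { [B → T . T P], [T → . + B (], [T → . + T] }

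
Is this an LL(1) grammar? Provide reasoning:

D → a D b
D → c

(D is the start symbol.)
For D:
  PREDICT(D → a D b) = { 'a' }
  PREDICT(D → c) = { 'c' }

All predict sets are disjoint. The grammar IS LL(1).

Answer: Yes, the grammar is LL(1).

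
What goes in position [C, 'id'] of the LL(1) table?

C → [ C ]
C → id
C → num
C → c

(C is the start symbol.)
To find M[C, 'id'], we find productions for C where 'id' is in the predict set (PREDICT(N → α) = (FIRST(α) \ {ε}) ∪ (FOLLOW(N) if α ⇒* ε)).

C → [ C ]: PREDICT = { '[' }
C → id: PREDICT = { 'id' }
  'id' is in predict set, so this production goes in M[C, 'id']
C → num: PREDICT = { 'num' }
C → c: PREDICT = { 'c' }

M[C, 'id'] = C → id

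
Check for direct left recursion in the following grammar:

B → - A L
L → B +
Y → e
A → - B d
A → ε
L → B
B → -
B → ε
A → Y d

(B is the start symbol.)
B → - A L: starts with '-'
L → B +: starts with B
Y → e: starts with e
A → - B d: starts with '-'
A → ε: starts with ε
L → B: starts with B
B → -: starts with '-'
B → ε: starts with ε
A → Y d: starts with Y

No direct left recursion found.

Answer: No direct left recursion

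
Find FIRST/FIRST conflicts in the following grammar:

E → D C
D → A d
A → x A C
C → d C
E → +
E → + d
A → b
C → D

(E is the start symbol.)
A FIRST/FIRST conflict occurs when two productions N → α and N → β for the same non-terminal have FIRST(α) ∩ FIRST(β) ≠ ∅ (with ε ∈ FIRST of a nullable right-hand side, so two nullable alternatives also conflict).

FIRST sets of the non-terminals at (or reachable through a nullable prefix from) the front of some alternative:
  FIRST(D) = { 'b', 'x' }

Productions for E:
  E → D C: FIRST = { 'b', 'x' }
  E → +: FIRST = { '+' }
  E → + d: FIRST = { '+' }
Productions for A:
  A → x A C: FIRST = { 'x' }
  A → b: FIRST = { 'b' }
Productions for C:
  C → d C: FIRST = { 'd' }
  C → D: FIRST = { 'b', 'x' }
D has only one production, so no FIRST/FIRST conflict is possible there.

Conflict for E: E → + and E → + d
  Overlap: { '+' }

Answer: Yes. E → '+' / E → '+' d on { '+' }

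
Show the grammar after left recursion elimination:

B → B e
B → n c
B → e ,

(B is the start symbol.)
B → n c B'
B → e , B'
B' → e B'
B' → ε

B is directly left-recursive. The standard transformation for
  A → A α₁ | ... | A α_m | β₁ | ... | β_n
is
  A  → β₁ A' | ... | β_n A'
  A' → α₁ A' | ... | α_m A' | ε

B → n c becomes B → n c B'
B → e , becomes B → e , B'
B → B e becomes B' → e B'
Add B' → ε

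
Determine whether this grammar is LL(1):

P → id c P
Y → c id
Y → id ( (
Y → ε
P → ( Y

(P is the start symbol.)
A grammar is LL(1) if for each non-terminal N with multiple productions, the predict sets of those productions are pairwise disjoint, where PREDICT(N → α) = (FIRST(α) \ {ε}) ∪ (FOLLOW(N) if α ⇒* ε).

Relevant sets:
  FOLLOW(Y) = { $ }

For P:
  PREDICT(P → id c P) = { 'id' }
  PREDICT(P → '(' Y) = { '(' }
For Y:
  PREDICT(Y → c id) = { 'c' }
  PREDICT(Y → id '(' '(') = { 'id' }
  PREDICT(Y → ε) = { $ }

All predict sets are disjoint. The grammar IS LL(1).

Answer: Yes, the grammar is LL(1).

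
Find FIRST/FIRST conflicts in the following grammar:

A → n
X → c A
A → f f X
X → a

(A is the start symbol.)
No FIRST/FIRST conflicts.

A FIRST/FIRST conflict occurs when two productions N → α and N → β for the same non-terminal have FIRST(α) ∩ FIRST(β) ≠ ∅ (with ε ∈ FIRST of a nullable right-hand side, so two nullable alternatives also conflict).

Productions for A:
  A → n: FIRST = { 'n' }
  A → f f X: FIRST = { 'f' }
Productions for X:
  X → c A: FIRST = { 'c' }
  X → a: FIRST = { 'a' }

All alternatives of each non-terminal have pairwise disjoint FIRST sets.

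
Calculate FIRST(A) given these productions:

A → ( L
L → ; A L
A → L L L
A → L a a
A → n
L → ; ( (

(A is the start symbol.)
{ '(', ';', 'n' }

FIRST sets of the other non-terminals involved (by the same procedure, iterated to a fixed point):
  FIRST(L) = { ';' }

From A → ( L:
  - '(' is a terminal: add '(' and stop
From A → L L L:
  - L is a non-terminal: add FIRST(L) \ {ε} = { ';' }
    L is not nullable, so stop
From A → L a a:
  - L is a non-terminal: add FIRST(L) \ {ε} = { ';' }
    L is not nullable, so stop
From A → n:
  - n is a terminal: add 'n' and stop

Collecting: FIRST(A) = { '(', ';', 'n' }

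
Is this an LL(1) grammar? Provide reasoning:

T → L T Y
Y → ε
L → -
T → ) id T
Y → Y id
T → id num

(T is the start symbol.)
No. Predict set conflict for Y: { 'id' }

A grammar is LL(1) if for each non-terminal N with multiple productions, the predict sets of those productions are pairwise disjoint, where PREDICT(N → α) = (FIRST(α) \ {ε}) ∪ (FOLLOW(N) if α ⇒* ε).

Relevant sets:
  FIRST(L) = { '-' }
  FIRST(Y) = { 'id', ε }
  FOLLOW(Y) = { $, 'id' }

For T:
  PREDICT(T → L T Y) = { '-' }
  PREDICT(T → ')' id T) = { ')' }
  PREDICT(T → id num) = { 'id' }
For Y:
  PREDICT(Y → ε) = { $, 'id' }
  PREDICT(Y → Y id) = { 'id' }
L has a single production, so nothing to check there.

Conflict found: Predict set conflict for Y: { 'id' }
The grammar is NOT LL(1).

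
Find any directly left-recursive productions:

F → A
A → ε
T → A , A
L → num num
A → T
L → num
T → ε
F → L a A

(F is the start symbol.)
No direct left recursion

Direct left recursion occurs when N → N α for some non-terminal N (the right-hand side begins with the left-hand side itself).

F → A: starts with A
A → ε: starts with ε
T → A , A: starts with A
L → num num: starts with num
A → T: starts with T
L → num: starts with num
T → ε: starts with ε
F → L a A: starts with L

No direct left recursion found.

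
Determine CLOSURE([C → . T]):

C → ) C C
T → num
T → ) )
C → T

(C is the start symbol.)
Start with: [C → . T]
  [C → . T] has the dot before T: add [T → . num], [T → . ) )]
No further items can be added.

CLOSURE = { [C → . T], [T → . ) )], [T → . num] }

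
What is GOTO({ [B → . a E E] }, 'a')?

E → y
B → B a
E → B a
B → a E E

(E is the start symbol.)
{ [B → . B a], [B → . a E E], [B → a . E E], [E → . B a], [E → . y] }

GOTO(I, 'a') = CLOSURE({ [A → αX.β] : [A → α.Xβ] ∈ I, X = 'a' })

Items with dot before 'a', with the dot advanced:
  [B → . a E E] → [B → a . E E]
Closure of the advanced items:
  [B → a . E E] has the dot before E: add [E → . y], [E → . B a]
  [E → . B a] has the dot before B: add [B → . B a], [B → . a E E]

GOTO = { [B → . B a], [B → . a E E], [B → a . E E], [E → . B a], [E → . y] }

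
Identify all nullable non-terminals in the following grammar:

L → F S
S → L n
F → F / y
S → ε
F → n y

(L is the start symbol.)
{ 'S' }

ε-productions: S → ε
So S is immediately nullable.
No further non-terminal can be added: every production for the remaining non-terminals contains a terminal or a non-nullable non-terminal.
Nullable = { 'S' }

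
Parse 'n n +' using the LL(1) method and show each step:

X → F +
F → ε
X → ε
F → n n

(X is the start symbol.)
Stack is shown with the top on the left.

Stack    Input    Action
------------------------
X $      n n + $  output X → F +
F + $    n n + $  output F → n n
n n + $  n n + $  match 'n'
n + $    n + $    match 'n'
+ $      + $      match '+'
$        $        accept

The string is accepted.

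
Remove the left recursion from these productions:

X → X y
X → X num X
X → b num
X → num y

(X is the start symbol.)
X → b num X'
X → num y X'
X' → y X'
X' → num X X'
X' → ε

X is directly left-recursive. The standard transformation for
  A → A α₁ | ... | A α_m | β₁ | ... | β_n
is
  A  → β₁ A' | ... | β_n A'
  A' → α₁ A' | ... | α_m A' | ε

X → b num becomes X → b num X'
X → num y becomes X → num y X'
X → X y becomes X' → y X'
X → X num X becomes X' → num X X'
Add X' → ε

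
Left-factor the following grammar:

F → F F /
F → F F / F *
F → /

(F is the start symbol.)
Left-factoring transforms A → αβ₁ | αβ₂ into A → αA' and A' → β₁ | β₂
(α is the longest common prefix among the alternatives). Repeat until
no nonterminal has two alternatives with a common prefix.

Round 1: F has alternatives sharing prefix 'F F /'. Introduce F': F → F F / F'
  Add: F' → ε
  Add: F' → F *

No remaining common prefixes — done.

Resulting grammar:
F → F F / F'
F' → ε
F' → F *
F → /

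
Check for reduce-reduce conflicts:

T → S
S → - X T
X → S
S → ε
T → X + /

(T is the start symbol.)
Yes — I2: [T → S .] vs [X → S .]

Augment with T' → T and build the canonical LR(0) collection (I0 = CLOSURE({[T' → . T]}), then GOTO on every symbol after a dot until no new states appear). It has 10 states:
  I0: { [S → . - X T], [S → .], [T → . S], [T → . X + /], [T' → . T], [X → . S] }  — shift, reduce
  I1: { [S → - . X T], [S → . - X T], [S → .], [X → . S] }  — shift, reduce
  I2: { [T → S .], [X → S .] }  — 2 reduces
  I3: { [T' → T .] }  — accept
  I4: { [T → X . + /] }  — shift
  I5: { [T → X + . /] }  — shift
  I6: { [T → X + / .] }  — reduce
  I7: { [X → S .] }  — reduce
  I8: { [S → - X . T], [S → . - X T], [S → .], [T → . S], [T → . X + /], [X → . S] }  — shift, reduce
  I9: { [S → - X T .] }  — reduce

I2 contains complete items [T → S .], [X → S .] — reduce-reduce conflict.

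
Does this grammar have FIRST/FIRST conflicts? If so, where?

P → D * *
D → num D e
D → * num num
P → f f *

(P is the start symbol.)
No FIRST/FIRST conflicts.

A FIRST/FIRST conflict occurs when two productions N → α and N → β for the same non-terminal have FIRST(α) ∩ FIRST(β) ≠ ∅ (with ε ∈ FIRST of a nullable right-hand side, so two nullable alternatives also conflict).

FIRST sets of the non-terminals at (or reachable through a nullable prefix from) the front of some alternative:
  FIRST(D) = { '*', 'num' }

Productions for P:
  P → D * *: FIRST = { '*', 'num' }
  P → f f *: FIRST = { 'f' }
Productions for D:
  D → num D e: FIRST = { 'num' }
  D → * num num: FIRST = { '*' }

All alternatives of each non-terminal have pairwise disjoint FIRST sets.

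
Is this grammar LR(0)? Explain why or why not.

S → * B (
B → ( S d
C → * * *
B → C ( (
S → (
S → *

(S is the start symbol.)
Augment with S' → S and build the canonical LR(0) collection (I0 = CLOSURE({[S' → . S]}), then GOTO on every symbol after a dot until no new states appear). It has 15 states:
  I0: { [S → . (], [S → . * B (], [S → . *], [S' → . S] }  — shift
  I1: { [S → ( .] }  — reduce
  I2: { [B → . ( S d], [B → . C ( (], [C → . * * *], [S → * . B (], [S → * .] }  — shift, reduce
  I3: { [S' → S .] }  — accept
  I4: { [B → ( . S d], [S → . (], [S → . * B (], [S → . *] }  — shift
  I5: { [C → * . * *] }  — shift
  I6: { [S → * B . (] }  — shift
  I7: { [B → C . ( (] }  — shift
  I8: { [B → C ( . (] }  — shift
  I9: { [B → C ( ( .] }  — reduce
  I10: { [S → * B ( .] }  — reduce
  I11: { [C → * * . *] }  — shift
  I12: { [C → * * * .] }  — reduce
  I13: { [B → ( S . d] }  — shift
  I14: { [B → ( S d .] }  — reduce

Conflict in state I2:
  Shift-reduce conflict between [S → * .] and [B → . ( S d]
So the grammar is NOT LR(0).

Answer: No. Shift-reduce conflict between [S → * .] and [B → . ( S d]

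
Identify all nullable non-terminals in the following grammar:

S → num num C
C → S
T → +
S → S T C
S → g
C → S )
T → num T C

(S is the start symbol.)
There are no ε-productions, so no non-terminal can derive ε.
No non-terminals are nullable.

Answer: None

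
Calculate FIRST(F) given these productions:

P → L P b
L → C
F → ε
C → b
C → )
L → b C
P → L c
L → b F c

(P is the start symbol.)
To compute FIRST(F), examine every production with F on the left-hand side, reading each right-hand side left to right until a non-nullable symbol is reached.

From F → ε:
  - ε-production, so ε ∈ FIRST(F)

Collecting: FIRST(F) = { ε }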